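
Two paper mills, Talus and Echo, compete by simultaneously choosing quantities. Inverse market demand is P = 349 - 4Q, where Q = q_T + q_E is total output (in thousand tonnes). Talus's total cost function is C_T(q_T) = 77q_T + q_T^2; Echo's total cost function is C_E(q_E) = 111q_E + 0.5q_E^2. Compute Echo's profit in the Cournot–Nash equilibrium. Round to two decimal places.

1371.75

Talus's profit: π_T = (349 - 4Q)q_T - (77q_T + q_T²). Setting ∂π_T/∂q_T = 0: 272 - 10q_T - 4(q_E) = 0.
Echo's profit: π_E = (349 - 4Q)q_E - (111q_E + (1/2)q_E²). Setting ∂π_E/∂q_E = 0: 238 - 9q_E - 4(q_T) = 0.
Rearranging gives the reaction functions q_T = (272 - 4q_E)/10 and q_E = (238 - 4q_T)/9.
Substituting one into the other gives q_T = 748/37 and q_E = 646/37.
Price P = 349 - 4·(1394/37) = 198.2973.
Echo's profit: 198.2973·(646/37) - 111·(646/37) - (1/2)(646/37)² = 1371.7473.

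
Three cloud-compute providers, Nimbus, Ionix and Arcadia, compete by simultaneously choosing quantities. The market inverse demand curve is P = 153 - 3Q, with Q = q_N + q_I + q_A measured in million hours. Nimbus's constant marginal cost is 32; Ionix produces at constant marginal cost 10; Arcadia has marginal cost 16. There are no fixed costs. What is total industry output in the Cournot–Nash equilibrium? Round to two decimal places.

33.42

Nimbus's profit: π_N = (153 - 3Q)q_N - (32q_N). Setting ∂π_N/∂q_N = 0: 121 - 6q_N - 3(q_I + q_A) = 0.
Ionix's profit: π_I = (153 - 3Q)q_I - (10q_I). Setting ∂π_I/∂q_I = 0: 143 - 6q_I - 3(q_N + q_A) = 0.
Arcadia's profit: π_A = (153 - 3Q)q_A - (16q_A). Setting ∂π_A/∂q_A = 0: 137 - 6q_A - 3(q_N + q_I) = 0.
Adding the 3 first-order conditions: 401 − 12Q = 0, so Q = 401/12.
Back-substituting: q_N = (121 − 401/4)/3 = 83/12, q_I = (143 − 401/4)/3 = 57/4, q_A = (137 − 401/4)/3 = 49/4.
Total output Q = 83/12 + 57/4 + 49/4 = 401/12.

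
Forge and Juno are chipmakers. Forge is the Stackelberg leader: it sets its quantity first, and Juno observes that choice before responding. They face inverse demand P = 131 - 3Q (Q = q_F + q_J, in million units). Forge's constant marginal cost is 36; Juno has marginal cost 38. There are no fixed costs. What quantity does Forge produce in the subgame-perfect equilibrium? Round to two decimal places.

16.17

Solve by backward induction. Given q_F, the follower Juno maximises π_J = (131 - 3q_F - 3q_J)q_J - 38q_J.
Follower FOC: 93 - 3q_F - 6q_J = 0, so q_J(q_F) = (93 - 3q_F)/6.
Forge substitutes q_J(q_F) into its own profit: π_F = q_F(131 - 3q_F - (93 - 3q_F)/2) - 36q_F = (169/2 - (3/2)q_F)q_F - 36q_F.
The leader's first-order condition 97/2 - 3q_F = 0 yields q_F = 97/6.
Then q_J = (93 - 3·(97/6))/6 = 89/12.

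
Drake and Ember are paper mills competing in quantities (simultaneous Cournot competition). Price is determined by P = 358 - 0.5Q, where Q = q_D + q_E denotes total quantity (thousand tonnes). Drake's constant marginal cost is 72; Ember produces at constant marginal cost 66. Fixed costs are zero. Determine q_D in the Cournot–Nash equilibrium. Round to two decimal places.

186.67

Drake's profit: π_D = (358 - 0.5Q)q_D - (72q_D). Setting ∂π_D/∂q_D = 0: 286 - q_D - (1/2)(q_E) = 0.
Ember's profit: π_E = (358 - 0.5Q)q_E - (66q_E). Setting ∂π_E/∂q_E = 0: 292 - q_E - (1/2)(q_D) = 0.
Rearranging gives the reaction functions q_D = (286 - (1/2)q_E) and q_E = (292 - (1/2)q_D).
Substituting one into the other gives q_D = 560/3 and q_E = 596/3.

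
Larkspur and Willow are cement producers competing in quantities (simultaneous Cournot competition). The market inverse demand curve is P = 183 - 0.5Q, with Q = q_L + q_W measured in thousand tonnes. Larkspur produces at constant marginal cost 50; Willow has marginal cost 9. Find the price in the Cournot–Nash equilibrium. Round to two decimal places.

Larkspur's profit: π_L = (183 - 0.5Q)q_L - (50q_L). Setting ∂π_L/∂q_L = 0: 133 - q_L - (1/2)(q_W) = 0.
Willow's first-order condition: 174 - q_W - (1/2)(q_L) = 0.
Best responses: q_L = (133 - (1/2)q_W), q_W = (174 - (1/2)q_L).
Substituting one into the other gives q_L = 184/3 and q_W = 430/3.
Total output Q = 614/3, so price P = 183 - (1/2)·(614/3) = 242/3.

80.67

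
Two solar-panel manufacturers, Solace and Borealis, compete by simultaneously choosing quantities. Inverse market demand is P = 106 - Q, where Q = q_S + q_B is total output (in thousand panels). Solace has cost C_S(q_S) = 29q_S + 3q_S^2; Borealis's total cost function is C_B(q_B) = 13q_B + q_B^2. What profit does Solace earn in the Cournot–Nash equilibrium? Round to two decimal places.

Solace's profit: π_S = (106 - Q)q_S - (29q_S + 3q_S²). Setting ∂π_S/∂q_S = 0: 77 - 8q_S - (q_B) = 0.
Borealis's profit: π_B = (106 - Q)q_B - (13q_B + q_B²). Setting ∂π_B/∂q_B = 0: 93 - 4q_B - (q_S) = 0.
Best responses: q_S = (77 - q_B)/8, q_B = (93 - q_S)/4.
Substituting one into the other gives q_S = 215/31 and q_B = 667/31.
Price P = 106 - 882/31 = 77.5484.
Solace's profit: 77.5484·(215/31) - 29·(215/31) - 3(215/31)² = 192.4037.

192.40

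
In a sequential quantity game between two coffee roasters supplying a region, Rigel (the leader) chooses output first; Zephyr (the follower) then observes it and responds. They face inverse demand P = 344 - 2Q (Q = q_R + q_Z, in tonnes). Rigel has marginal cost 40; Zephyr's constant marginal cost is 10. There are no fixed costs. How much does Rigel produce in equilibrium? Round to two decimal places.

The follower Zephyr best-responds to any q_R: π_Z = (344 - 2Q)q_Z - 10q_Z.
Setting the follower's marginal profit to zero, 334 - 2q_R - 4q_Z = 0, i.e. q_Z = (334 - 2q_R)/4.
The leader anticipates this reaction. Substituting into P = 344 - 2Q gives P = 177 - q_R, so π_R = (177 - q_R)q_R - 40q_R.
Leader FOC: 137 - 2q_R = 0, so q_R = 137/2.
Then q_Z = (334 - 2·(137/2))/4 = 197/4.

68.50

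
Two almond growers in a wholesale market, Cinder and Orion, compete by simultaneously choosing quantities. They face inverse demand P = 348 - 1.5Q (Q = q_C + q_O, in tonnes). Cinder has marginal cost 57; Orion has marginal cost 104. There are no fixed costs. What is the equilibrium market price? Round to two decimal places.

169.67

Cinder's profit: π_C = (348 - 1.5Q)q_C - (57q_C). Setting ∂π_C/∂q_C = 0: 291 - 3q_C - (3/2)(q_O) = 0.
Orion's profit: π_O = (348 - 1.5Q)q_O - (104q_O). Setting ∂π_O/∂q_O = 0: 244 - 3q_O - (3/2)(q_C) = 0.
So q_C = (291 - (3/2)q_O)/3 and q_O = (244 - (3/2)q_C)/3.
Substituting one into the other gives q_C = 676/9 and q_O = 394/9.
Total output Q = 1070/9, so price P = 348 - (3/2)·(1070/9) = 509/3.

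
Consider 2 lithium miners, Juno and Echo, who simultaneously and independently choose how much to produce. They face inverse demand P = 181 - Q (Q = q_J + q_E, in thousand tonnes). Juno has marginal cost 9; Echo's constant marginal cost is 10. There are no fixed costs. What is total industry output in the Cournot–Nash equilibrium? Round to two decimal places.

114.33

Juno's profit: π_J = (181 - Q)q_J - (9q_J). Setting ∂π_J/∂q_J = 0: 172 - 2q_J - (q_E) = 0.
Echo's first-order condition: 171 - 2q_E - (q_J) = 0.
Best responses: q_J = (172 - q_E)/2, q_E = (171 - q_J)/2.
Substituting one into the other gives q_J = 173/3 and q_E = 170/3.
Total output Q = 173/3 + 170/3 = 343/3.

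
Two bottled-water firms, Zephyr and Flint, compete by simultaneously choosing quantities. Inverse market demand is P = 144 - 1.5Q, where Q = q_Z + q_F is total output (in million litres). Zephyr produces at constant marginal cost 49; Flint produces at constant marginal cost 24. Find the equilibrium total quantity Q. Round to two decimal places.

Zephyr's profit: π_Z = (144 - 1.5Q)q_Z - (49q_Z). Setting ∂π_Z/∂q_Z = 0: 95 - 3q_Z - (3/2)(q_F) = 0.
Flint's profit: π_F = (144 - 1.5Q)q_F - (24q_F). Setting ∂π_F/∂q_F = 0: 120 - 3q_F - (3/2)(q_Z) = 0.
So q_Z = (95 - (3/2)q_F)/3 and q_F = (120 - (3/2)q_Z)/3.
Solving the pair: q_Z = 140/9, q_F = 290/9.
Total output Q = 140/9 + 290/9 = 430/9.

47.78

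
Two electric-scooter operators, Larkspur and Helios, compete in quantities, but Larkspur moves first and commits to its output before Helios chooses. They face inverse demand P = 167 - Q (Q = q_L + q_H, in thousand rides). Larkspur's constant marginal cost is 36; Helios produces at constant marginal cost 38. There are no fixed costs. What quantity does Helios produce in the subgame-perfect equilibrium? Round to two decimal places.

Solve by backward induction. Given q_L, the follower Helios maximises π_H = (167 - q_L - q_H)q_H - 38q_H.
Setting the follower's marginal profit to zero, 129 - q_L - 2q_H = 0, i.e. q_H = (129 - q_L)/2.
Larkspur substitutes q_H(q_L) into its own profit: π_L = q_L(167 - q_L - (129 - q_L)/2) - 36q_L = (205/2 - (1/2)q_L)q_L - 36q_L.
Leader FOC: 133/2 - q_L = 0, so q_L = 133/2.
Then q_H = (129 - 133/2)/2 = 125/4.

31.25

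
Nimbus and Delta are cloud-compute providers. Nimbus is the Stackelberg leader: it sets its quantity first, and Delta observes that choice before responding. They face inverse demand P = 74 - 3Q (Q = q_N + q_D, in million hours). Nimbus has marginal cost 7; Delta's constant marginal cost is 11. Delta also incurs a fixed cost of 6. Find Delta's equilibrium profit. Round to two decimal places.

Solve by backward induction. Given q_N, the follower Delta maximises π_D = (74 - 3q_N - 3q_D)q_D - 11q_D.
∂π_D/∂q_D = 63 - 3q_N - 6q_D = 0 gives the reaction function q_D = (63 - 3q_N)/6.
The leader anticipates this reaction. Substituting into P = 74 - 3Q gives P = 85/2 - (3/2)q_N, so π_N = (85/2 - (3/2)q_N)q_N - 7q_N.
The leader's first-order condition 71/2 - 3q_N = 0 yields q_N = 71/6.
Then q_D = (63 - 3·(71/6))/6 = 55/12.
Price P = 74 - 3·(197/12) = 99/4.
Delta's profit: (99/4 - 11)·(55/12) - 6 = 57.0208.

57.02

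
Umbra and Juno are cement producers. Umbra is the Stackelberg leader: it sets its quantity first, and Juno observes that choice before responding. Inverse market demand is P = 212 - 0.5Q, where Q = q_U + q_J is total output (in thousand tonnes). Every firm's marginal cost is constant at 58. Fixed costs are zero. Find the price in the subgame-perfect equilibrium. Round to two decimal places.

96.50

Solve by backward induction. Given q_U, the follower Juno maximises π_J = (212 - (1/2)q_U - (1/2)q_J)q_J - 58q_J.
Setting the follower's marginal profit to zero, 154 - (1/2)q_U - q_J = 0, i.e. q_J = (154 - (1/2)q_U).
Umbra substitutes q_J(q_U) into its own profit: π_U = q_U(212 - (1/2)q_U - (154 - (1/2)q_U)/2) - 58q_U = (135 - (1/4)q_U)q_U - 58q_U.
Maximising: ∂π_U/∂q_U = 77 - (1/2)q_U = 0, giving q_U = 154.
Then q_J = (154 - (1/2)·154) = 77.
Total output Q = 231, so price P = 212 - (1/2)·231 = 193/2.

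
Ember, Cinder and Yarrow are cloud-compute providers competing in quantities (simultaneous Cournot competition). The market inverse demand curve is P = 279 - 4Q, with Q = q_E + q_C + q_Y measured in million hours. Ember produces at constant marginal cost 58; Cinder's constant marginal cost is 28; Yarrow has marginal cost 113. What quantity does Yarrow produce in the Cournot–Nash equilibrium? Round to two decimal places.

1.63

Ember's profit: π_E = (279 - 4Q)q_E - (58q_E). Setting ∂π_E/∂q_E = 0: 221 - 8q_E - 4(q_C + q_Y) = 0.
Cinder's profit: π_C = (279 - 4Q)q_C - (28q_C). Setting ∂π_C/∂q_C = 0: 251 - 8q_C - 4(q_E + q_Y) = 0.
Yarrow's profit: π_Y = (279 - 4Q)q_Y - (113q_Y). Setting ∂π_Y/∂q_Y = 0: 166 - 8q_Y - 4(q_E + q_C) = 0.
Adding the 3 conditions: 638 − 8Q − 8Q = 0, i.e. Q = 319/8.
Back-substituting: q_E = (221 − 319/2)/4 = 123/8, q_C = (251 − 319/2)/4 = 183/8, q_Y = (166 − 319/2)/4 = 13/8.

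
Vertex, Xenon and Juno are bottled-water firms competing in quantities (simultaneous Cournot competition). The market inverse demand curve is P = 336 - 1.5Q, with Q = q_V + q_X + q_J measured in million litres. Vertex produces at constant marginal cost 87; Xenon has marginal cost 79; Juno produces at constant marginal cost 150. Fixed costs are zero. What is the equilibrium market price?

163

Vertex's profit: π_V = (336 - 1.5Q)q_V - (87q_V). Setting ∂π_V/∂q_V = 0: 249 - 3q_V - (3/2)(q_X + q_J) = 0.
Xenon's first-order condition: 257 - 3q_X - (3/2)(q_V + q_J) = 0.
Juno's first-order condition: 186 - 3q_J - (3/2)(q_V + q_X) = 0.
Adding the 3 first-order conditions: 692 − 6Q = 0, so Q = 346/3.
Back-substituting: q_V = (249 − 173)/(3/2) = 152/3, q_X = (257 − 173)/(3/2) = 56, q_J = (186 − 173)/(3/2) = 26/3.
Total output Q = 346/3, so price P = 336 - (3/2)·(346/3) = 163.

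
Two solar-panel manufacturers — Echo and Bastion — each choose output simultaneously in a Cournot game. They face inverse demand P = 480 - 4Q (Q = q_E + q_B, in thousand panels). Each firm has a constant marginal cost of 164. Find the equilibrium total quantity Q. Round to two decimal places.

Each firm earns π_i = (480 - 4Q)q_i - 164q_i.
First-order condition (treating rivals' output as given): 316 - 8q_i - 4q_j = 0.
With identical firms every q_j equals q_i, so q_j = q_i and 316 = 12q_i, giving q_i = 79/3.
Total output Q = 79/3 + 79/3 = 158/3.

52.67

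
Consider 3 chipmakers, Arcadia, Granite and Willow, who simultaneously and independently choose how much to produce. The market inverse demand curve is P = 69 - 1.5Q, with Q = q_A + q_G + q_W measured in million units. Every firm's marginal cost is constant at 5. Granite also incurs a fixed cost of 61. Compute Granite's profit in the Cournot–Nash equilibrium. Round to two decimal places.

109.67

Each firm earns π_i = (69 - 1.5Q)q_i - 5q_i.
First-order condition (treating rivals' output as given): 64 - 3q_i - (3/2)·Σ_{j≠i} q_j = 0.
With identical firms every q_j equals q_i, so Σ_{j≠i} q_j = 2q_i and 64 = 6q_i, giving q_i = 32/3.
Price P = 69 - (3/2)·32 = 21.
Granite's profit: (21 - 5)·(32/3) - 61 = 329/3.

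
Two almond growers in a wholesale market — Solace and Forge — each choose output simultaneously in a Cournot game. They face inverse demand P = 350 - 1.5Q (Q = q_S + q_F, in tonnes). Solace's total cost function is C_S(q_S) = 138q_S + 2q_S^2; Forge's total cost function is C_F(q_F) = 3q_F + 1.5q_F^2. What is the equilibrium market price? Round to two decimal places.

241.98

Solace's profit: π_S = (350 - 1.5Q)q_S - (138q_S + 2q_S²). Setting ∂π_S/∂q_S = 0: 212 - 7q_S - (3/2)(q_F) = 0.
Forge's profit: π_F = (350 - 1.5Q)q_F - (3q_F + (3/2)q_F²). Setting ∂π_F/∂q_F = 0: 347 - 6q_F - (3/2)(q_S) = 0.
Best responses: q_S = (212 - (3/2)q_F)/7, q_F = (347 - (3/2)q_S)/6.
Substituting one into the other gives q_S = 1002/53 and q_F = 53.1069.
Total output Q = 72.0126, so price P = 350 - (3/2)·72.0126 = 241.9811.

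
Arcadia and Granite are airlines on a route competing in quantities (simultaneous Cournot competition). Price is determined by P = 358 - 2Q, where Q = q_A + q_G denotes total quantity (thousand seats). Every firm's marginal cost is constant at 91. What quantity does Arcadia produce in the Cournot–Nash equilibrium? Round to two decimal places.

44.50

A representative firm's profit is π_i = q_i(358 - 2Q) - 91q_i.
First-order condition (treating rivals' output as given): 267 - 4q_i - 2q_j = 0.
By symmetry each firm produces the same amount; substituting q_j = q_i yields q_i = 267/6 = 89/2.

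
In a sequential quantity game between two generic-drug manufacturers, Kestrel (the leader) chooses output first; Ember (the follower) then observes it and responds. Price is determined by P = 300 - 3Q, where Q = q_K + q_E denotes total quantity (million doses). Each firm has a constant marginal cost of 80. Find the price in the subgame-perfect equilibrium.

135

Solve by backward induction. Given q_K, the follower Ember maximises π_E = (300 - 3q_K - 3q_E)q_E - 80q_E.
∂π_E/∂q_E = 220 - 3q_K - 6q_E = 0 gives the reaction function q_E = (220 - 3q_K)/6.
The leader anticipates this reaction. Substituting into P = 300 - 3Q gives P = 190 - (3/2)q_K, so π_K = (190 - (3/2)q_K)q_K - 80q_K.
Maximising: ∂π_K/∂q_K = 110 - 3q_K = 0, giving q_K = 110/3.
Then q_E = (220 - 3·(110/3))/6 = 55/3.
Total output Q = 55, so price P = 300 - 3·55 = 135.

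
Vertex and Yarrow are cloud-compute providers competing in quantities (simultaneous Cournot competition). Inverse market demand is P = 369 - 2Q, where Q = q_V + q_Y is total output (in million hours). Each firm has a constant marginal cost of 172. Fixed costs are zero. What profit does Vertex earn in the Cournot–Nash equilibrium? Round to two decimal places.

2156.06

Each firm earns π_i = (369 - 2Q)q_i - 172q_i.
Setting ∂π_i/∂q_i = 0 with rivals' quantities fixed: 197 - 4q_i - 2q_j = 0.
By symmetry each firm produces the same amount; substituting q_j = q_i yields q_i = 197/6.
Price P = 369 - 2·(197/3) = 713/3.
Vertex's profit: (713/3 - 172)·(197/6) = 2156.0556.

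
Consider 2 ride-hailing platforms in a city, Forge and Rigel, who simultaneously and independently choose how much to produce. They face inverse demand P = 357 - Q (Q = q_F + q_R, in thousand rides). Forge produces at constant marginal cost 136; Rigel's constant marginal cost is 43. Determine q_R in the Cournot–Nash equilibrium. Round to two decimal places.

Forge's profit: π_F = (357 - Q)q_F - (136q_F). Setting ∂π_F/∂q_F = 0: 221 - 2q_F - (q_R) = 0.
Rigel's first-order condition: 314 - 2q_R - (q_F) = 0.
Rearranging gives the reaction functions q_F = (221 - q_R)/2 and q_R = (314 - q_F)/2.
Solving the pair: q_F = 128/3, q_R = 407/3.

135.67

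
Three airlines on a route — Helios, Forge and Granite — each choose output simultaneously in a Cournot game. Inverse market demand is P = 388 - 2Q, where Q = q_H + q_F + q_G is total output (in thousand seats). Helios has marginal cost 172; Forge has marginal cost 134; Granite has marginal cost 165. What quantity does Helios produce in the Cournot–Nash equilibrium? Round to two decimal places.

Helios's profit: π_H = (388 - 2Q)q_H - (172q_H). Setting ∂π_H/∂q_H = 0: 216 - 4q_H - 2(q_F + q_G) = 0.
Forge's first-order condition: 254 - 4q_F - 2(q_H + q_G) = 0.
Granite's first-order condition: 223 - 4q_G - 2(q_H + q_F) = 0.
Summing all 3 equations gives 693 − 8Q = 0, hence Q = 693/8.
Back-substituting: q_H = (216 − 693/4)/2 = 171/8, q_F = (254 − 693/4)/2 = 323/8, q_G = (223 − 693/4)/2 = 199/8.

21.38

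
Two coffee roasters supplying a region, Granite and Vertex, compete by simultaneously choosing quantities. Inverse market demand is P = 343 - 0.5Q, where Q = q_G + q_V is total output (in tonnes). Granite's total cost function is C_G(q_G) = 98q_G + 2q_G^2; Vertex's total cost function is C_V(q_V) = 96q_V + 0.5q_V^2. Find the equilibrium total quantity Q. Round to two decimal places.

151.69

Granite's profit: π_G = (343 - 0.5Q)q_G - (98q_G + 2q_G²). Setting ∂π_G/∂q_G = 0: 245 - 5q_G - (1/2)(q_V) = 0.
Vertex's profit: π_V = (343 - 0.5Q)q_V - (96q_V + (1/2)q_V²). Setting ∂π_V/∂q_V = 0: 247 - 2q_V - (1/2)(q_G) = 0.
Rearranging gives the reaction functions q_G = (245 - (1/2)q_V)/5 and q_V = (247 - (1/2)q_G)/2.
Solving the pair: q_G = 1466/39, q_V = 114.1026.
Total output Q = 1466/39 + 114.1026 = 1972/13.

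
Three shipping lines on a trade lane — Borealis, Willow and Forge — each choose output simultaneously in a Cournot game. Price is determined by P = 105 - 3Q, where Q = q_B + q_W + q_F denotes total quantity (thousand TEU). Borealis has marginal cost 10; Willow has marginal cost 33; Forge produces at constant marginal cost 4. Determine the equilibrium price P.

38

Borealis's profit: π_B = (105 - 3Q)q_B - (10q_B). Setting ∂π_B/∂q_B = 0: 95 - 6q_B - 3(q_W + q_F) = 0.
Willow's first-order condition: 72 - 6q_W - 3(q_B + q_F) = 0.
Forge's first-order condition: 101 - 6q_F - 3(q_B + q_W) = 0.
Adding the 3 first-order conditions: 268 − 12Q = 0, so Q = 67/3.
Back-substituting: q_B = (95 − 67)/3 = 28/3, q_W = (72 − 67)/3 = 5/3, q_F = (101 − 67)/3 = 34/3.
Total output Q = 67/3, so price P = 105 - 3·(67/3) = 38.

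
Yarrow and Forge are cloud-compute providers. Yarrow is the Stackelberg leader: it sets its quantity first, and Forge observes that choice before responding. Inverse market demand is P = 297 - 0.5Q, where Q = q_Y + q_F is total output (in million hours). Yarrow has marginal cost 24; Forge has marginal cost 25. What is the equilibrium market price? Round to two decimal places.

92.50

Solve by backward induction. Given q_Y, the follower Forge maximises π_F = (297 - (1/2)q_Y - (1/2)q_F)q_F - 25q_F.
Setting the follower's marginal profit to zero, 272 - (1/2)q_Y - q_F = 0, i.e. q_F = (272 - (1/2)q_Y).
Yarrow substitutes q_F(q_Y) into its own profit: π_Y = q_Y(297 - (1/2)q_Y - (272 - (1/2)q_Y)/2) - 24q_Y = (161 - (1/4)q_Y)q_Y - 24q_Y.
Maximising: ∂π_Y/∂q_Y = 137 - (1/2)q_Y = 0, giving q_Y = 274.
Then q_F = (272 - (1/2)·274) = 135.
Total output Q = 409, so price P = 297 - (1/2)·409 = 185/2.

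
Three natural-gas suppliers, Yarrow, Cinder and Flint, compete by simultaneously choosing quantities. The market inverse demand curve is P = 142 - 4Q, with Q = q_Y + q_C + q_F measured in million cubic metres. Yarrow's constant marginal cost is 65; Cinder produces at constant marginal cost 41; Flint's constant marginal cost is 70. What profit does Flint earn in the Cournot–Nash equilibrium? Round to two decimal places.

22.56

Yarrow's profit: π_Y = (142 - 4Q)q_Y - (65q_Y). Setting ∂π_Y/∂q_Y = 0: 77 - 8q_Y - 4(q_C + q_F) = 0.
Cinder's first-order condition: 101 - 8q_C - 4(q_Y + q_F) = 0.
Flint's profit: π_F = (142 - 4Q)q_F - (70q_F). Setting ∂π_F/∂q_F = 0: 72 - 8q_F - 4(q_Y + q_C) = 0.
Adding the 3 first-order conditions: 250 − 16Q = 0, so Q = 125/8.
Back-substituting: q_Y = (77 − 125/2)/4 = 29/8, q_C = (101 − 125/2)/4 = 77/8, q_F = (72 − 125/2)/4 = 19/8.
Price P = 142 - 4·(125/8) = 159/2.
Flint's profit: (159/2 - 70)·(19/8) = 361/16.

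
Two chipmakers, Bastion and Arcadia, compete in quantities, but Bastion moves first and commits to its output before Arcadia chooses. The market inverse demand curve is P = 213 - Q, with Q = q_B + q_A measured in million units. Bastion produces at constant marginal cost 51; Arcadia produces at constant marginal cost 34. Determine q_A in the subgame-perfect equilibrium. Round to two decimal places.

The follower Arcadia best-responds to any q_B: π_A = (213 - Q)q_A - 34q_A.
∂π_A/∂q_A = 179 - q_B - 2q_A = 0 gives the reaction function q_A = (179 - q_B)/2.
Bastion substitutes q_A(q_B) into its own profit: π_B = q_B(213 - q_B - (179 - q_B)/2) - 51q_B = (247/2 - (1/2)q_B)q_B - 51q_B.
Leader FOC: 145/2 - q_B = 0, so q_B = 145/2.
Then q_A = (179 - 145/2)/2 = 213/4.

53.25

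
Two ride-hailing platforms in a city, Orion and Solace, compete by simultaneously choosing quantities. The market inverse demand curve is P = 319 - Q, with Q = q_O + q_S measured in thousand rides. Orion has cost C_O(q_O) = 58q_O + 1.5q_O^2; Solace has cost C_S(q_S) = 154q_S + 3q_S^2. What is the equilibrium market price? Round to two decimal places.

Orion's profit: π_O = (319 - Q)q_O - (58q_O + (3/2)q_O²). Setting ∂π_O/∂q_O = 0: 261 - 5q_O - (q_S) = 0.
Solace's first-order condition: 165 - 8q_S - (q_O) = 0.
Rearranging gives the reaction functions q_O = (261 - q_S)/5 and q_S = (165 - q_O)/8.
Substituting one into the other gives q_O = 641/13 and q_S = 188/13.
Total output Q = 829/13, so price P = 319 - 829/13 = 255.2308.

255.23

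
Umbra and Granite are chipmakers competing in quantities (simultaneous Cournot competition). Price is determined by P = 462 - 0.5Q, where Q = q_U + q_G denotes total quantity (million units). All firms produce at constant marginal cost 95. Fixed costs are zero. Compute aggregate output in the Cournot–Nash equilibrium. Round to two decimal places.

489.33

A representative firm's profit is π_i = q_i(462 - 0.5Q) - 95q_i.
Setting ∂π_i/∂q_i = 0 with rivals' quantities fixed: 367 - q_i - (1/2)q_j = 0.
By symmetry each firm produces the same amount; substituting q_j = q_i yields q_i = 367/(3/2) = 734/3.
Total output Q = 734/3 + 734/3 = 1468/3.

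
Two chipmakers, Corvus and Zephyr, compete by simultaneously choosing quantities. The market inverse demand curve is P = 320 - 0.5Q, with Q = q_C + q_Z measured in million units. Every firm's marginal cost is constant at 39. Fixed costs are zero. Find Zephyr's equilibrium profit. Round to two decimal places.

Each firm earns π_i = (320 - 0.5Q)q_i - 39q_i.
Setting ∂π_i/∂q_i = 0 with rivals' quantities fixed: 281 - q_i - (1/2)q_j = 0.
With identical firms every q_j equals q_i, so q_j = q_i and 281 = (3/2)q_i, giving q_i = 562/3.
Price P = 320 - (1/2)·(1124/3) = 398/3.
Zephyr's profit: (398/3 - 39)·(562/3) = 17546.8889.

17546.89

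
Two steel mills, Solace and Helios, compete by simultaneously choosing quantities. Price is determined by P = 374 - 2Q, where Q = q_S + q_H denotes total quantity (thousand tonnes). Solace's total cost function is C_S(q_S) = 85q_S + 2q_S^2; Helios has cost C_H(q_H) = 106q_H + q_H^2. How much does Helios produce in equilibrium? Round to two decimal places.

35.59

Solace's profit: π_S = (374 - 2Q)q_S - (85q_S + 2q_S²). Setting ∂π_S/∂q_S = 0: 289 - 8q_S - 2(q_H) = 0.
Helios's first-order condition: 268 - 6q_H - 2(q_S) = 0.
So q_S = (289 - 2q_H)/8 and q_H = (268 - 2q_S)/6.
Solving the pair: q_S = 599/22, q_H = 783/22.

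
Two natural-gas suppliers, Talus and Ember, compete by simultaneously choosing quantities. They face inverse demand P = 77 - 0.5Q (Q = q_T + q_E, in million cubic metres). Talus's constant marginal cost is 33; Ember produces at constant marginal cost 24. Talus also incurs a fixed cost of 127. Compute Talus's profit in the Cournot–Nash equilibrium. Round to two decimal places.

145.22

Talus's profit: π_T = (77 - 0.5Q)q_T - (33q_T). Setting ∂π_T/∂q_T = 0: 44 - q_T - (1/2)(q_E) = 0.
Ember's profit: π_E = (77 - 0.5Q)q_E - (24q_E). Setting ∂π_E/∂q_E = 0: 53 - q_E - (1/2)(q_T) = 0.
So q_T = (44 - (1/2)q_E) and q_E = (53 - (1/2)q_T).
Substituting one into the other gives q_T = 70/3 and q_E = 124/3.
Price P = 77 - (1/2)·(194/3) = 134/3.
Talus's profit: (134/3 - 33)·(70/3) - 127 = 1307/9.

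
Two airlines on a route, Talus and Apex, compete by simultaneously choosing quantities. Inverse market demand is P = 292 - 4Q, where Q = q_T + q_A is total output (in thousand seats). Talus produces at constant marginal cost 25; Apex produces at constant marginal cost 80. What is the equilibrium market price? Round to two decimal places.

Talus's profit: π_T = (292 - 4Q)q_T - (25q_T). Setting ∂π_T/∂q_T = 0: 267 - 8q_T - 4(q_A) = 0.
Apex's profit: π_A = (292 - 4Q)q_A - (80q_A). Setting ∂π_A/∂q_A = 0: 212 - 8q_A - 4(q_T) = 0.
Best responses: q_T = (267 - 4q_A)/8, q_A = (212 - 4q_T)/8.
Substituting one into the other gives q_T = 161/6 and q_A = 157/12.
Total output Q = 479/12, so price P = 292 - 4·(479/12) = 397/3.

132.33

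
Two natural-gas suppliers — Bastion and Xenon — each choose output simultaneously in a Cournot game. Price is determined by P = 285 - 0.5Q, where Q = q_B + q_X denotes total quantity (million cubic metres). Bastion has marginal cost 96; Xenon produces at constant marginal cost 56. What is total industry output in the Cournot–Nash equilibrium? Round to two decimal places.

Bastion's profit: π_B = (285 - 0.5Q)q_B - (96q_B). Setting ∂π_B/∂q_B = 0: 189 - q_B - (1/2)(q_X) = 0.
Xenon's first-order condition: 229 - q_X - (1/2)(q_B) = 0.
Best responses: q_B = (189 - (1/2)q_X), q_X = (229 - (1/2)q_B).
Substituting one into the other gives q_B = 298/3 and q_X = 538/3.
Total output Q = 298/3 + 538/3 = 836/3.

278.67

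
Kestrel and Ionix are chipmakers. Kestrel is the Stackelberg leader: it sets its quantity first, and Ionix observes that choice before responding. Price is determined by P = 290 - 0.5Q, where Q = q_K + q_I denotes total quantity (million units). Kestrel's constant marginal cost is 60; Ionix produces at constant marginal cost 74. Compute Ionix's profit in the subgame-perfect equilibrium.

The follower Ionix best-responds to any q_K: π_I = (290 - 0.5Q)q_I - 74q_I.
∂π_I/∂q_I = 216 - (1/2)q_K - q_I = 0 gives the reaction function q_I = (216 - (1/2)q_K).
Kestrel substitutes q_I(q_K) into its own profit: π_K = q_K(290 - (1/2)q_K - (216 - (1/2)q_K)/2) - 60q_K = (182 - (1/4)q_K)q_K - 60q_K.
Maximising: ∂π_K/∂q_K = 122 - (1/2)q_K = 0, giving q_K = 244.
Then q_I = (216 - (1/2)·244) = 94.
Price P = 290 - (1/2)·338 = 121.
Ionix's profit: (121 - 74)·94 = 4418.

4418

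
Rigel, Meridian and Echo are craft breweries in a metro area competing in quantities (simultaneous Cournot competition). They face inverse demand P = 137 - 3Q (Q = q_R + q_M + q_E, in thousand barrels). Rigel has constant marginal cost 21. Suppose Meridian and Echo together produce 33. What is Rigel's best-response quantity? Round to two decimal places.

With rivals' combined output fixed at 33, Rigel's profit is π_R = (137 - 3·33 - 3q_R)q_R - (21q_R) = (38 - 3q_R)q_R - (21q_R).
∂π_R/∂q_R = 17 - 6q_R = 0, so q_R = 17/6.

2.83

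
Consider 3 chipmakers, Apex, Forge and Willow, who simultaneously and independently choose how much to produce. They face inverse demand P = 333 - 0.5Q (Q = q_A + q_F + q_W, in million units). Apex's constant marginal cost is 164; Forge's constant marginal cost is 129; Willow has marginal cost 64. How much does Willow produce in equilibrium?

217

Apex's profit: π_A = (333 - 0.5Q)q_A - (164q_A). Setting ∂π_A/∂q_A = 0: 169 - q_A - (1/2)(q_F + q_W) = 0.
Forge's first-order condition: 204 - q_F - (1/2)(q_A + q_W) = 0.
Willow's profit: π_W = (333 - 0.5Q)q_W - (64q_W). Setting ∂π_W/∂q_W = 0: 269 - q_W - (1/2)(q_A + q_F) = 0.
Adding the 3 conditions: 642 − Q − Q = 0, i.e. Q = 321.
Back-substituting: q_A = (169 − 321/2)/(1/2) = 17, q_F = (204 − 321/2)/(1/2) = 87, q_W = (269 − 321/2)/(1/2) = 217.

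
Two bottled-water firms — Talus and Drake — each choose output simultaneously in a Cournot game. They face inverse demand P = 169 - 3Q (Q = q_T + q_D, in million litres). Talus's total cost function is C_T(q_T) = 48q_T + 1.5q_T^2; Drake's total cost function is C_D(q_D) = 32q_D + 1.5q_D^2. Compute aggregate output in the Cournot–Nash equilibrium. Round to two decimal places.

21.50

Talus's profit: π_T = (169 - 3Q)q_T - (48q_T + (3/2)q_T²). Setting ∂π_T/∂q_T = 0: 121 - 9q_T - 3(q_D) = 0.
Drake's profit: π_D = (169 - 3Q)q_D - (32q_D + (3/2)q_D²). Setting ∂π_D/∂q_D = 0: 137 - 9q_D - 3(q_T) = 0.
Best responses: q_T = (121 - 3q_D)/9, q_D = (137 - 3q_T)/9.
Solving the pair: q_T = 113/12, q_D = 145/12.
Total output Q = 113/12 + 145/12 = 43/2.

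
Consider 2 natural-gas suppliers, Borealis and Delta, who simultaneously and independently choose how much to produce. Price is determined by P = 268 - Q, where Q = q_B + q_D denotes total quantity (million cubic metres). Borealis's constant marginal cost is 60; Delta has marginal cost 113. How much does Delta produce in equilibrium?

Borealis's profit: π_B = (268 - Q)q_B - (60q_B). Setting ∂π_B/∂q_B = 0: 208 - 2q_B - (q_D) = 0.
Delta's first-order condition: 155 - 2q_D - (q_B) = 0.
So q_B = (208 - q_D)/2 and q_D = (155 - q_B)/2.
Substituting one into the other gives q_B = 87 and q_D = 34.

34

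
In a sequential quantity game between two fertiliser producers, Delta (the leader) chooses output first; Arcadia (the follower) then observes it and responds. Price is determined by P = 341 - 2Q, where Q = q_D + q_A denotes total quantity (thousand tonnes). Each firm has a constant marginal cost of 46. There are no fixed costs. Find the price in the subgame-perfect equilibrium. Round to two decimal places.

119.75

Solve by backward induction. Given q_D, the follower Arcadia maximises π_A = (341 - 2q_D - 2q_A)q_A - 46q_A.
∂π_A/∂q_A = 295 - 2q_D - 4q_A = 0 gives the reaction function q_A = (295 - 2q_D)/4.
The leader anticipates this reaction. Substituting into P = 341 - 2Q gives P = 387/2 - q_D, so π_D = (387/2 - q_D)q_D - 46q_D.
Leader FOC: 295/2 - 2q_D = 0, so q_D = 295/4.
Then q_A = (295 - 2·(295/4))/4 = 295/8.
Total output Q = 885/8, so price P = 341 - 2·(885/8) = 479/4.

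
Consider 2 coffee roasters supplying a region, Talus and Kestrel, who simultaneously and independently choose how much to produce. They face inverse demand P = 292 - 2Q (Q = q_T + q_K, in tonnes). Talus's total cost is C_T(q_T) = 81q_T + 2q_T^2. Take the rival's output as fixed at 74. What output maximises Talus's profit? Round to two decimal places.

7.88

With the rival's output fixed at 74, Talus's profit is π_T = (292 - 2·74 - 2q_T)q_T - (81q_T + 2q_T²) = (144 - 2q_T)q_T - (81q_T + 2q_T²).
∂π_T/∂q_T = 63 - 8q_T = 0, so q_T = 63/8.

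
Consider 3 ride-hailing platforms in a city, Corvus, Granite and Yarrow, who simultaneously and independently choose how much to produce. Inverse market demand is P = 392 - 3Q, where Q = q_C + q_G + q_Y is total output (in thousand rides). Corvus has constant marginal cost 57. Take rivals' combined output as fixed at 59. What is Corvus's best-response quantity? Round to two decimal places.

26.33

With rivals' combined output fixed at 59, Corvus's profit is π_C = (392 - 3·59 - 3q_C)q_C - (57q_C) = (215 - 3q_C)q_C - (57q_C).
∂π_C/∂q_C = 158 - 6q_C = 0, so q_C = 79/3.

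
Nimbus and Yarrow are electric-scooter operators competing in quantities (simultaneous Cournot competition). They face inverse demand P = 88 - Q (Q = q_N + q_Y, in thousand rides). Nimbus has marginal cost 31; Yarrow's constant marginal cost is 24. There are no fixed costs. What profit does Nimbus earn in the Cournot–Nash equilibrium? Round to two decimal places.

Nimbus's profit: π_N = (88 - Q)q_N - (31q_N). Setting ∂π_N/∂q_N = 0: 57 - 2q_N - (q_Y) = 0.
Yarrow's profit: π_Y = (88 - Q)q_Y - (24q_Y). Setting ∂π_Y/∂q_Y = 0: 64 - 2q_Y - (q_N) = 0.
Rearranging gives the reaction functions q_N = (57 - q_Y)/2 and q_Y = (64 - q_N)/2.
Solving the pair: q_N = 50/3, q_Y = 71/3.
Price P = 88 - 121/3 = 143/3.
Nimbus's profit: (143/3 - 31)·(50/3) = 277.7778.

277.78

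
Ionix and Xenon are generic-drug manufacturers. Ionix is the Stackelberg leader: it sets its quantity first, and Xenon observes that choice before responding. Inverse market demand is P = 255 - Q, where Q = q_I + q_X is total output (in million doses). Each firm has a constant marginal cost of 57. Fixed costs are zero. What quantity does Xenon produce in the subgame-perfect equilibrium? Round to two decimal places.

The follower Xenon best-responds to any q_I: π_X = (255 - Q)q_X - 57q_X.
Setting the follower's marginal profit to zero, 198 - q_I - 2q_X = 0, i.e. q_X = (198 - q_I)/2.
Ionix substitutes q_X(q_I) into its own profit: π_I = q_I(255 - q_I - (198 - q_I)/2) - 57q_I = (156 - (1/2)q_I)q_I - 57q_I.
Maximising: ∂π_I/∂q_I = 99 - q_I = 0, giving q_I = 99.
Then q_X = (198 - 99)/2 = 99/2.

49.50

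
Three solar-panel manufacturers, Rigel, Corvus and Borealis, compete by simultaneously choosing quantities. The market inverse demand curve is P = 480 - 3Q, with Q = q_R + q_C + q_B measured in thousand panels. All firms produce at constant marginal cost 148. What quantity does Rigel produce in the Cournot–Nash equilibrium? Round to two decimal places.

27.67

A representative firm's profit is π_i = q_i(480 - 3Q) - 148q_i.
Setting ∂π_i/∂q_i = 0 with rivals' quantities fixed: 332 - 6q_i - 3·Σ_{j≠i} q_j = 0.
With identical firms every q_j equals q_i, so Σ_{j≠i} q_j = 2q_i and 332 = 12q_i, giving q_i = 83/3.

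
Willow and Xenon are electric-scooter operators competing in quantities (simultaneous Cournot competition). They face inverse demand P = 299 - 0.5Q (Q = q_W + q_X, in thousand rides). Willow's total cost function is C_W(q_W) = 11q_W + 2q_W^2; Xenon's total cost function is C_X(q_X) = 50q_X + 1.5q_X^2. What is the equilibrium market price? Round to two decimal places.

Willow's profit: π_W = (299 - 0.5Q)q_W - (11q_W + 2q_W²). Setting ∂π_W/∂q_W = 0: 288 - 5q_W - (1/2)(q_X) = 0.
Xenon's profit: π_X = (299 - 0.5Q)q_X - (50q_X + (3/2)q_X²). Setting ∂π_X/∂q_X = 0: 249 - 4q_X - (1/2)(q_W) = 0.
Best responses: q_W = (288 - (1/2)q_X)/5, q_X = (249 - (1/2)q_W)/4.
Substituting one into the other gives q_W = 52.0253 and q_X = 55.7468.
Total output Q = 107.7722, so price P = 299 - (1/2)·107.7722 = 245.1139.

245.11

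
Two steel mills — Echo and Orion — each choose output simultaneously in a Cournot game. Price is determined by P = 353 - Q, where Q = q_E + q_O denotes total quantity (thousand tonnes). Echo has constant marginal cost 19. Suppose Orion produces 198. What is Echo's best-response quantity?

68

With the rival's output fixed at 198, Echo's profit is π_E = (353 - 198 - q_E)q_E - (19q_E) = (155 - q_E)q_E - (19q_E).
∂π_E/∂q_E = 136 - 2q_E = 0, so q_E = 68.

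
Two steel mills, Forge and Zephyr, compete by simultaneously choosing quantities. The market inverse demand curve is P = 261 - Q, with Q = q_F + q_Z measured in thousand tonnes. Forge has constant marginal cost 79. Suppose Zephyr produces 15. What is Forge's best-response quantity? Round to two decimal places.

83.50

With the rival's output fixed at 15, Forge's profit is π_F = (261 - 15 - q_F)q_F - (79q_F) = (246 - q_F)q_F - (79q_F).
∂π_F/∂q_F = 167 - 2q_F = 0, so q_F = 167/2.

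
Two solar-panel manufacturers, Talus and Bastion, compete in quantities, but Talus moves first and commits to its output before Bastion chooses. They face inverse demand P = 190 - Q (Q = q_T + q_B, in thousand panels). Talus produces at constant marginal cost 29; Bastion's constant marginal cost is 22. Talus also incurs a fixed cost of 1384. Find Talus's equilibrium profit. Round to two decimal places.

The follower Bastion best-responds to any q_T: π_B = (190 - Q)q_B - 22q_B.
∂π_B/∂q_B = 168 - q_T - 2q_B = 0 gives the reaction function q_B = (168 - q_T)/2.
The leader anticipates this reaction. Substituting into P = 190 - Q gives P = 106 - (1/2)q_T, so π_T = (106 - (1/2)q_T)q_T - 29q_T.
Maximising: ∂π_T/∂q_T = 77 - q_T = 0, giving q_T = 77.
Then q_B = (168 - 77)/2 = 91/2.
Price P = 190 - 245/2 = 135/2.
Talus's profit: (135/2 - 29)·77 - 1384 = 1580.5000.

1580.50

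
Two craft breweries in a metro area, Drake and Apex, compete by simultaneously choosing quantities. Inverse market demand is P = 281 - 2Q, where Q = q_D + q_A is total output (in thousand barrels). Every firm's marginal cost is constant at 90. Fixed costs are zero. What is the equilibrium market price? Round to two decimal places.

153.67

A representative firm's profit is π_i = q_i(281 - 2Q) - 90q_i.
Setting ∂π_i/∂q_i = 0 with rivals' quantities fixed: 191 - 4q_i - 2q_j = 0.
By symmetry each firm produces the same amount; substituting q_j = q_i yields q_i = 191/6.
Total output Q = 191/3, so price P = 281 - 2·(191/3) = 461/3.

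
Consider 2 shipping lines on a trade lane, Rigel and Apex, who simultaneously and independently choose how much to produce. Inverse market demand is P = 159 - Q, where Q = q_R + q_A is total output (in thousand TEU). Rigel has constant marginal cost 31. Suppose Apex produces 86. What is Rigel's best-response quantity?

With the rival's output fixed at 86, Rigel's profit is π_R = (159 - 86 - q_R)q_R - (31q_R) = (73 - q_R)q_R - (31q_R).
∂π_R/∂q_R = 42 - 2q_R = 0, so q_R = 21.

21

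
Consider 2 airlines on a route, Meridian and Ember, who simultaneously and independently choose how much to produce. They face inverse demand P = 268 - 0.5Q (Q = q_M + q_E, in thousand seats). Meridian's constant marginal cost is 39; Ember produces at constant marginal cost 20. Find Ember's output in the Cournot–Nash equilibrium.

178

Meridian's profit: π_M = (268 - 0.5Q)q_M - (39q_M). Setting ∂π_M/∂q_M = 0: 229 - q_M - (1/2)(q_E) = 0.
Ember's first-order condition: 248 - q_E - (1/2)(q_M) = 0.
So q_M = (229 - (1/2)q_E) and q_E = (248 - (1/2)q_M).
Solving the pair: q_M = 140, q_E = 178.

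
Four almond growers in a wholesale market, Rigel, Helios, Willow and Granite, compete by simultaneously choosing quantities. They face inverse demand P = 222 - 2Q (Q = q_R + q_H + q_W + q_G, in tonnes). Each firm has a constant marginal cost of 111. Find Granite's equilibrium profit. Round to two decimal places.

A representative firm's profit is π_i = q_i(222 - 2Q) - 111q_i.
Setting ∂π_i/∂q_i = 0 with rivals' quantities fixed: 111 - 4q_i - 2·Σ_{j≠i} q_j = 0.
By symmetry each firm produces the same amount; substituting Σ_{j≠i} q_j = 3q_i yields q_i = 111/10.
Price P = 222 - 2·(222/5) = 666/5.
Granite's profit: (666/5 - 111)·(111/10) = 246.4200.

246.42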